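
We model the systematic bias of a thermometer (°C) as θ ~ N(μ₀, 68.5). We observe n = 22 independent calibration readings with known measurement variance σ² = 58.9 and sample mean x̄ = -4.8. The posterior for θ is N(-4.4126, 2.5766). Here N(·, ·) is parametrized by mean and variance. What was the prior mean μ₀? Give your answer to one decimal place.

The posterior mean is a precision-weighted average: μ_n = (τ₀μ₀ + τ_data·x̄)/(τ₀+τ_data), with τ₀=1/σ₀² and τ_data=n/σ².
Here τ₀ = 1/68.5 = 0.014599 and τ_data = 22/58.9 = 0.373514, so τ_n = 0.388113.
Rearranging for μ₀: μ₀ = (μ_n·τ_n − τ_data·x̄)/τ₀ = (-4.4126·0.388113 − 0.373514·-4.8) / 0.014599 = 0.080280/0.014599 ≈ 5.5.

μ₀ = 5.5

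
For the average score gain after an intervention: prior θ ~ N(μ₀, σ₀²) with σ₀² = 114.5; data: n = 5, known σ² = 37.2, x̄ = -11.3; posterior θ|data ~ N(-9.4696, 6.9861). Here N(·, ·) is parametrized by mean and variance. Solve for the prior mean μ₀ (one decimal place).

μ₀ = 18.7

The posterior mean is a precision-weighted average: μ_n = (τ₀μ₀ + τ_data·x̄)/(τ₀+τ_data), with τ₀=1/σ₀² and τ_data=n/σ².
Here τ₀ = 1/114.5 = 0.008734 and τ_data = 5/37.2 = 0.134409, so τ_n = 0.143143.
Rearranging for μ₀: μ₀ = (μ_n·τ_n − τ_data·x̄)/τ₀ = (-9.4696·0.143143 − 0.134409·-11.3) / 0.008734 = 0.163315/0.008734 ≈ 18.7.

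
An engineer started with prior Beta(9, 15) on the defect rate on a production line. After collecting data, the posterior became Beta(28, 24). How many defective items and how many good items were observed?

Under Beta–binomial conjugacy the posterior parameters are (a+s, b+f).
So s = 28 − 9 = 19 and f = 24 − 15 = 9.

19 defective items and 9 good items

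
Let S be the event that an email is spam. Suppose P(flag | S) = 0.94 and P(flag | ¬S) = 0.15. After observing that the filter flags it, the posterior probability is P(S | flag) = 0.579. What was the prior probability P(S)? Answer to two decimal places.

In odds form, posterior odds = prior odds × likelihood ratio, so prior odds = posterior odds ÷ LR.
Posterior odds = 0.579/(1−0.579) = 1.3753. LR = 0.94/0.15 = 6.2667.
Prior odds = 1.3753/6.2667 = 0.2195, so P(S) = 0.2195/(1+0.2195) ≈ 0.18.

P(S) = 0.18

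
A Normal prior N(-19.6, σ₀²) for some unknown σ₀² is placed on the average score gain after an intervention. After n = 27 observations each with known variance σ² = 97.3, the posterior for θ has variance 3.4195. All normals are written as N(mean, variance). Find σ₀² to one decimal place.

σ₀² = 66.9

Posterior precision equals prior precision plus data precision: 1/σ_n² = 1/σ₀² + n/σ².
So 1/σ₀² = 1/3.4195 − 27/97.3 = 0.292440 − 0.277492 = 0.014948.
Hence σ₀² = 1/0.014948 ≈ 66.9.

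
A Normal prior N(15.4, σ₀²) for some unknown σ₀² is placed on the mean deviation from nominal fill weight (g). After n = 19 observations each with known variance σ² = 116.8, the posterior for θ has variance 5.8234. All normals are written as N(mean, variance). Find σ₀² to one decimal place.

σ₀² = 110.5

For the Normal–Normal model with known σ², precisions add: τ_n = τ₀ + n/σ².
So 1/σ₀² = 1/5.8234 − 19/116.8 = 0.171721 − 0.162671 = 0.009050.
Hence σ₀² = 1/0.009050 ≈ 110.5.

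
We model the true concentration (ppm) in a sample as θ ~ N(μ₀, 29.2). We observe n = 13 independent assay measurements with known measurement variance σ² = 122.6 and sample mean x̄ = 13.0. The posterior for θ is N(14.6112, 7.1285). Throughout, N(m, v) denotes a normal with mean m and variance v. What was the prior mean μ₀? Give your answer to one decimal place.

μ₀ = 19.6

With known observation variance, the Normal–Normal posterior has precision τ_n = τ₀ + n/σ² and mean μ_n = (τ₀μ₀ + (n/σ²)x̄)/τ_n.
Here τ₀ = 1/29.2 = 0.034247 and τ_data = 13/122.6 = 0.106036, so τ_n = 0.140283.
Rearranging for μ₀: μ₀ = (μ_n·τ_n − τ_data·x̄)/τ₀ = (14.6112·0.140283 − 0.106036·13.0) / 0.034247 = 0.671235/0.034247 ≈ 19.6.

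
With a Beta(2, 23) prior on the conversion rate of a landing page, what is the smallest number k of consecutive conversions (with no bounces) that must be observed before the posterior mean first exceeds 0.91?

After k conversions and 0 bounces the posterior is Beta(2+k, 23), with mean (2+k)/(2+23+k).
Set (2+k)/(25+k) > 0.91 and solve: k > (0.91·25 − 2)/(1 − 0.91) = 230.556.
The smallest integer exceeding 230.556 is 231.

k = 231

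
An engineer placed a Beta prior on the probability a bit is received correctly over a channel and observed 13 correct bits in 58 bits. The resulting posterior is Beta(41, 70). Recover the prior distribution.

Under Beta–binomial conjugacy the posterior parameters are (α+s, β+f).
So α = 41 − 13 = 28 and β = 70 − 45 = 25.

Beta(28, 25)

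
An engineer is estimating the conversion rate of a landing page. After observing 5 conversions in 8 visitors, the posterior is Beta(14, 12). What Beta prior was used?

Under Beta–binomial conjugacy the posterior parameters are (α+s, β+f).
So α = 14 − 5 = 9 and β = 12 − 3 = 9.

Beta(9, 9)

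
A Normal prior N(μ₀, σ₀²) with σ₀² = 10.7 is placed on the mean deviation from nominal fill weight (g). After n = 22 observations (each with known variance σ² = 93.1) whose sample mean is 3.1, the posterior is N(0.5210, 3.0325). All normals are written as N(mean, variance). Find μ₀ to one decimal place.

μ₀ = -6.0

The posterior mean is a precision-weighted average: μ_n = (τ₀μ₀ + τ_data·x̄)/(τ₀+τ_data), with τ₀=1/σ₀² and τ_data=n/σ².
Here τ₀ = 1/10.7 = 0.093458 and τ_data = 22/93.1 = 0.236305, so τ_n = 0.329763.
Rearranging for μ₀: μ₀ = (μ_n·τ_n − τ_data·x̄)/τ₀ = (0.5210·0.329763 − 0.236305·3.1) / 0.093458 = -0.560739/0.093458 ≈ -6.0.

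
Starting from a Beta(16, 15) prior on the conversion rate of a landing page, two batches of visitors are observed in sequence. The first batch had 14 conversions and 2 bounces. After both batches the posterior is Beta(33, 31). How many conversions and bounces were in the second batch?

3 conversions and 14 bounces

Sequential conjugate updates are equivalent to a single update on the pooled data, so total successes = posterior α − prior α and total failures = posterior β − prior β.
Total across both batches: 33−16=17 conversions, 31−15=16 bounces.
Subtract the first batch: 17−14=3 conversions and 16−2=14 bounces.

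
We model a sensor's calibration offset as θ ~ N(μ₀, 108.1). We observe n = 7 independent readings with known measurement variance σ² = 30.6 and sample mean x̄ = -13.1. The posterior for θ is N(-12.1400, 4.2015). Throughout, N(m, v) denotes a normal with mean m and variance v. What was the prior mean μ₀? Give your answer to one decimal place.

With known observation variance, the Normal–Normal posterior has precision τ_n = τ₀ + n/σ² and mean μ_n = (τ₀μ₀ + (n/σ²)x̄)/τ_n.
Here τ₀ = 1/108.1 = 0.009251 and τ_data = 7/30.6 = 0.228758, so τ_n = 0.238009.
Rearranging for μ₀: μ₀ = (μ_n·τ_n − τ_data·x̄)/τ₀ = (-12.1400·0.238009 − 0.228758·-13.1) / 0.009251 = 0.107301/0.009251 ≈ 11.6.

μ₀ = 11.6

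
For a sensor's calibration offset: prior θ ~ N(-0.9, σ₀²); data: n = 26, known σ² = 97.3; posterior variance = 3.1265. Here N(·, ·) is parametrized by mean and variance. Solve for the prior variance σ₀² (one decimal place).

σ₀² = 19.0

For the Normal–Normal model with known σ², precisions add: τ_n = τ₀ + n/σ².
So 1/σ₀² = 1/3.1265 − 26/97.3 = 0.319846 − 0.267215 = 0.052631.
Hence σ₀² = 1/0.052631 ≈ 19.0.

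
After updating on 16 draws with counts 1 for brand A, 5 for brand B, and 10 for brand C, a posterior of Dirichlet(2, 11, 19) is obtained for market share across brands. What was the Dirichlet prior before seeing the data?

Dirichlet(1, 6, 9)

For a Dirichlet(α) prior with multinomial counts c, the posterior is Dirichlet(α + c) componentwise.
Subtract each count from the matching posterior parameter: 2−1=1, 11−5=6, 19−10=9.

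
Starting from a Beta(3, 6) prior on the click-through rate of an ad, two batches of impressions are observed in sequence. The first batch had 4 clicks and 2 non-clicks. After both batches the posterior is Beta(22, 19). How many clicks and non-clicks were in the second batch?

Because Beta–binomial updating is additive in the counts, the combined data contributed (α_post−α_prior, β_post−β_prior) successes and failures.
Total across both batches: 22−3=19 clicks, 19−6=13 non-clicks.
Subtract the first batch: 19−4=15 clicks and 13−2=11 non-clicks.

15 clicks and 11 non-clicks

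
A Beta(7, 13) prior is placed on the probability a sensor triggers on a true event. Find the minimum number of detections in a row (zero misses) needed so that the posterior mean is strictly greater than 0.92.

After k detections and 0 misses the posterior is Beta(7+k, 13), with mean (7+k)/(7+13+k).
Set (7+k)/(20+k) > 0.92 and solve: k > (0.92·20 − 7)/(1 − 0.92) = 142.500.
The smallest integer exceeding 142.500 is 143.

k = 143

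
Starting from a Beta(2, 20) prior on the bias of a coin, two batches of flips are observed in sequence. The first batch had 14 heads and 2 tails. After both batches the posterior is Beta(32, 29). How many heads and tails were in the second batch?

16 heads and 7 tails

Because Beta–binomial updating is additive in the counts, the combined data contributed (α_post−α_prior, β_post−β_prior) successes and failures.
Total across both batches: 32−2=30 heads, 29−20=9 tails.
Subtract the first batch: 30−14=16 heads and 9−2=7 tails.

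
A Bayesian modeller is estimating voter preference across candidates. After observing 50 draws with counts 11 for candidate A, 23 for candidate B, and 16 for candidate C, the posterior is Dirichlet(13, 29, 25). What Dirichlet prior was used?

For a Dirichlet(α) prior with multinomial counts c, the posterior is Dirichlet(α + c) componentwise.
Subtract each count from the matching posterior parameter: 13−11=2, 29−23=6, 25−16=9.

Dirichlet(2, 6, 9)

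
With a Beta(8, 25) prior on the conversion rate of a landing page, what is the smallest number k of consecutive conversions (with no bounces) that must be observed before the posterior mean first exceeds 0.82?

k = 106

After k conversions and 0 bounces the posterior is Beta(8+k, 25), with mean (8+k)/(8+25+k).
Set (8+k)/(33+k) > 0.82 and solve: k > (0.82·33 − 8)/(1 − 0.82) = 105.889.
The smallest integer exceeding 105.889 is 106, and checking k=106: (114)/(139) = 0.8201 > 0.82.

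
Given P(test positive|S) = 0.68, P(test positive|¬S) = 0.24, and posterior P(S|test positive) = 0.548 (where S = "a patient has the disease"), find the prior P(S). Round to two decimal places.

P(S) = 0.30

Bayes' rule in odds form gives O(S|E) = O(S)·[P(E|S)/P(E|¬S)], hence O(S) = O(S|E)/LR.
Posterior odds = 0.548/(1−0.548) = 1.2124. LR = 0.68/0.24 = 2.8333.
Prior odds = 1.2124/2.8333 = 0.4279, so P(S) = 0.4279/(1+0.4279) ≈ 0.30.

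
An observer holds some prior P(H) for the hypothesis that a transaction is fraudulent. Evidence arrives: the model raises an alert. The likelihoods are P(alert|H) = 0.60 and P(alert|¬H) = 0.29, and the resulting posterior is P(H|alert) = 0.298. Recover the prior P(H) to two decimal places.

Bayes' rule in odds form gives O(H|E) = O(H)·[P(E|H)/P(E|¬H)], hence O(H) = O(H|E)/LR.
Posterior odds = 0.298/(1−0.298) = 0.4245. LR = 0.60/0.29 = 2.0690.
Prior odds = 0.4245/2.0690 = 0.2052, so P(H) = 0.2052/(1+0.2052) ≈ 0.17.

P(H) = 0.17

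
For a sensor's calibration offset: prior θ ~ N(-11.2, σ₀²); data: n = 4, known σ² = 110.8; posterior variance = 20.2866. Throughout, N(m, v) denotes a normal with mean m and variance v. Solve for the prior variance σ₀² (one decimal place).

Posterior precision equals prior precision plus data precision: 1/σ_n² = 1/σ₀² + n/σ².
So 1/σ₀² = 1/20.2866 − 4/110.8 = 0.049294 − 0.036101 = 0.013193.
Hence σ₀² = 1/0.013193 ≈ 75.8.

σ₀² = 75.8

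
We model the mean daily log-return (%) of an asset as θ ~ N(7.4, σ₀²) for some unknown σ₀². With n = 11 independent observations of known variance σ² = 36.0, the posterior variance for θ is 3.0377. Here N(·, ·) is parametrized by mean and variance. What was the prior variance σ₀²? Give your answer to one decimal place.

Posterior precision equals prior precision plus data precision: 1/σ_n² = 1/σ₀² + n/σ².
So 1/σ₀² = 1/3.0377 − 11/36.0 = 0.329196 − 0.305556 = 0.023640.
Hence σ₀² = 1/0.023640 ≈ 42.3.

σ₀² = 42.3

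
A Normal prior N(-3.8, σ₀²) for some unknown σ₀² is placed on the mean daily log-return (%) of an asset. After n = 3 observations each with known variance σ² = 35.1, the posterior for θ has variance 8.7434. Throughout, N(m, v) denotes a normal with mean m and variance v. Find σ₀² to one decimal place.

Posterior precision equals prior precision plus data precision: 1/σ_n² = 1/σ₀² + n/σ².
So 1/σ₀² = 1/8.7434 − 3/35.1 = 0.114372 − 0.085470 = 0.028902.
Hence σ₀² = 1/0.028902 ≈ 34.6.

σ₀² = 34.6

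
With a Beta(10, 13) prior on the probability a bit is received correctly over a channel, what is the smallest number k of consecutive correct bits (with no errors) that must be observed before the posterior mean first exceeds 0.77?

After k correct bits and 0 errors the posterior is Beta(10+k, 13), with mean (10+k)/(10+13+k).
Set (10+k)/(23+k) > 0.77 and solve: k > (0.77·23 − 10)/(1 − 0.77) = 33.522.
The smallest integer exceeding 33.522 is 34, and checking k=34: (44)/(57) = 0.7719 > 0.77.

k = 34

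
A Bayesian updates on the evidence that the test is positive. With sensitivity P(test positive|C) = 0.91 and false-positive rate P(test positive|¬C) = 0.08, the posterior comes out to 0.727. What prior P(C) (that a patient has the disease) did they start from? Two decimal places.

P(C) = 0.19

In odds form, posterior odds = prior odds × likelihood ratio, so prior odds = posterior odds ÷ LR.
Posterior odds = 0.727/(1−0.727) = 2.6630. LR = 0.91/0.08 = 11.3750.
Prior odds = 2.6630/11.3750 = 0.2341, so P(C) = 0.2341/(1+0.2341) ≈ 0.19.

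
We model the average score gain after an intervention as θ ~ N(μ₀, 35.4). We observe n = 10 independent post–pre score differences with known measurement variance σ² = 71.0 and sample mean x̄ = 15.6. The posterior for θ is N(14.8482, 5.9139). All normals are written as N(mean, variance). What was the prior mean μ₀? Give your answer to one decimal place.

μ₀ = 11.1

With known observation variance, the Normal–Normal posterior has precision τ_n = τ₀ + n/σ² and mean μ_n = (τ₀μ₀ + (n/σ²)x̄)/τ_n.
Here τ₀ = 1/35.4 = 0.028249 and τ_data = 10/71.0 = 0.140845, so τ_n = 0.169094.
Rearranging for μ₀: μ₀ = (μ_n·τ_n − τ_data·x̄)/τ₀ = (14.8482·0.169094 − 0.140845·15.6) / 0.028249 = 0.313560/0.028249 ≈ 11.1.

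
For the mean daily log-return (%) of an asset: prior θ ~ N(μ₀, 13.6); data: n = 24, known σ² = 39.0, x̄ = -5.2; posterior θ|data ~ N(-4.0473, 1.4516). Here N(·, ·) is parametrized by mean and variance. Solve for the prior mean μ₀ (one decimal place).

The posterior mean is a precision-weighted average: μ_n = (τ₀μ₀ + τ_data·x̄)/(τ₀+τ_data), with τ₀=1/σ₀² and τ_data=n/σ².
Here τ₀ = 1/13.6 = 0.073529 and τ_data = 24/39.0 = 0.615385, so τ_n = 0.688914.
Rearranging for μ₀: μ₀ = (μ_n·τ_n − τ_data·x̄)/τ₀ = (-4.0473·0.688914 − 0.615385·-5.2) / 0.073529 = 0.411760/0.073529 ≈ 5.6.

μ₀ = 5.6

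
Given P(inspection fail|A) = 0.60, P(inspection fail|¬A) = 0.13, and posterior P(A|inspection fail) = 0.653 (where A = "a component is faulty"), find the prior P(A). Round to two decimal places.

P(A) = 0.29

In odds form, posterior odds = prior odds × likelihood ratio, so prior odds = posterior odds ÷ LR.
Posterior odds = 0.653/(1−0.653) = 1.8818. LR = 0.60/0.13 = 4.6154.
Prior odds = 1.8818/4.6154 = 0.4077, so P(A) = 0.4077/(1+0.4077) ≈ 0.29.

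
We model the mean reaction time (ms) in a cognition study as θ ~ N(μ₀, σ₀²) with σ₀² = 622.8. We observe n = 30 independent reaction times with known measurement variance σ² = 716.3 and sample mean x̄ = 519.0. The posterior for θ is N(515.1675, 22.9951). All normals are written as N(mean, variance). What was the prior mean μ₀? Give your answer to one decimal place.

μ₀ = 415.2

The posterior mean is a precision-weighted average: μ_n = (τ₀μ₀ + τ_data·x̄)/(τ₀+τ_data), with τ₀=1/σ₀² and τ_data=n/σ².
Here τ₀ = 1/622.8 = 0.001606 and τ_data = 30/716.3 = 0.041882, so τ_n = 0.043488.
Rearranging for μ₀: μ₀ = (μ_n·τ_n − τ_data·x̄)/τ₀ = (515.1675·0.043488 − 0.041882·519.0) / 0.001606 = 0.666846/0.001606 ≈ 415.2.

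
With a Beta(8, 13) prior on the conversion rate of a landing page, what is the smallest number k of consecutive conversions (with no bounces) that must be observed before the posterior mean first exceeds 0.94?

After k conversions and 0 bounces the posterior is Beta(8+k, 13), with mean (8+k)/(8+13+k).
Set (8+k)/(21+k) > 0.94 and solve: k > (0.94·21 − 8)/(1 − 0.94) = 195.667.
The smallest integer exceeding 195.667 is 196, and checking k=196: (204)/(217) = 0.9401 > 0.94.

k = 196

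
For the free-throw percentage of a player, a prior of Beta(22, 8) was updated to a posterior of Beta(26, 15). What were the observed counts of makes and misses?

Under Beta–binomial conjugacy the posterior parameters are (α+s, β+f).
Match parameters: s=26−22=4, f=15−8=7.

4 makes and 7 misses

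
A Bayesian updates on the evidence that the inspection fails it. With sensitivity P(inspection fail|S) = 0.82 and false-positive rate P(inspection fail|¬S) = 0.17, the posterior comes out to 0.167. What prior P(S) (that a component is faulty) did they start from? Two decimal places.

P(S) = 0.04

In odds form, posterior odds = prior odds × likelihood ratio, so prior odds = posterior odds ÷ LR.
Posterior odds = 0.167/(1−0.167) = 0.2005. LR = 0.82/0.17 = 4.8235.
Prior odds = 0.2005/4.8235 = 0.0416, so P(S) = 0.0416/(1+0.0416) ≈ 0.04.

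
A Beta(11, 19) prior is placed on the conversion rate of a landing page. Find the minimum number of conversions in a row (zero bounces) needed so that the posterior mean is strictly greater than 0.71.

k = 36

After k conversions and 0 bounces the posterior is Beta(11+k, 19), with mean (11+k)/(11+19+k).
Set (11+k)/(30+k) > 0.71 and solve: k > (0.71·30 − 11)/(1 − 0.71) = 35.517.
The smallest integer exceeding 35.517 is 36, and checking k=36: (47)/(66) = 0.7121 > 0.71.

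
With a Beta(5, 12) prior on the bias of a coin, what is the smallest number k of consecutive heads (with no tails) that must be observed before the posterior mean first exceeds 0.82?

k = 50

After k heads and 0 tails the posterior is Beta(5+k, 12), with mean (5+k)/(5+12+k).
Set (5+k)/(17+k) > 0.82 and solve: k > (0.82·17 − 5)/(1 − 0.82) = 49.667.
The smallest integer exceeding 49.667 is 50.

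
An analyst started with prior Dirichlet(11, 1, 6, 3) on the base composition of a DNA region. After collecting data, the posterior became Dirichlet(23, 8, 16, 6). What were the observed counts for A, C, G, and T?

counts (12, 7, 10, 3)

For a Dirichlet(α) prior with multinomial counts c, the posterior is Dirichlet(α + c) componentwise.
Counts are posterior − prior componentwise: 23−11=12, 8−1=7, 16−6=10, 6−3=3.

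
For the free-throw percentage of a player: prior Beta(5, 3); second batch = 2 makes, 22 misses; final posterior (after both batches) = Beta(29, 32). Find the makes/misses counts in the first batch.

Because Beta–binomial updating is additive in the counts, the combined data contributed (α_post−α_prior, β_post−β_prior) successes and failures.
Total across both batches: 29−5=24 makes, 32−3=29 misses.
Subtract the second batch: 24−2=22 makes and 29−22=7 misses.

22 makes and 7 misses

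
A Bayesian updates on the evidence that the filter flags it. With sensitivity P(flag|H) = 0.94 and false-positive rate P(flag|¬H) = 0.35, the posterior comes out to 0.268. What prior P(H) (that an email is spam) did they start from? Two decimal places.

P(H) = 0.12

Bayes' rule in odds form gives O(H|E) = O(H)·[P(E|H)/P(E|¬H)], hence O(H) = O(H|E)/LR.
Posterior odds = 0.268/(1−0.268) = 0.3661. LR = 0.94/0.35 = 2.6857.
Prior odds = 0.3661/2.6857 = 0.1363, so P(H) = 0.1363/(1+0.1363) ≈ 0.12.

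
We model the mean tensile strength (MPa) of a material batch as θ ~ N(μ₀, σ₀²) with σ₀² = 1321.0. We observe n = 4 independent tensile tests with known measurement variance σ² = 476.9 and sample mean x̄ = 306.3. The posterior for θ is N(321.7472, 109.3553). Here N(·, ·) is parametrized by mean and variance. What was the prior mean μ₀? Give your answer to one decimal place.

The posterior mean is a precision-weighted average: μ_n = (τ₀μ₀ + τ_data·x̄)/(τ₀+τ_data), with τ₀=1/σ₀² and τ_data=n/σ².
Here τ₀ = 1/1321.0 = 0.000757 and τ_data = 4/476.9 = 0.008388, so τ_n = 0.009145.
Rearranging for μ₀: μ₀ = (μ_n·τ_n − τ_data·x̄)/τ₀ = (321.7472·0.009145 − 0.008388·306.3) / 0.000757 = 0.373134/0.000757 ≈ 492.9.

μ₀ = 492.9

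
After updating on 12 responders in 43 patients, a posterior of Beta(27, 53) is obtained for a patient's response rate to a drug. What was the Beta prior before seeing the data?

Beta is conjugate to the binomial likelihood: posterior = Beta(a+s, b+f).
So a = 27 − 12 = 15 and b = 53 − 31 = 22.

Beta(15, 22)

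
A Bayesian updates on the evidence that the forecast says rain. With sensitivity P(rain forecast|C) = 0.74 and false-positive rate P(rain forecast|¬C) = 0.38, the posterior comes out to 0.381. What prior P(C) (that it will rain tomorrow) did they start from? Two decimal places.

In odds form, posterior odds = prior odds × likelihood ratio, so prior odds = posterior odds ÷ LR.
Posterior odds = 0.381/(1−0.381) = 0.6155. LR = 0.74/0.38 = 1.9474.
Prior odds = 0.6155/1.9474 = 0.3161, so P(C) = 0.3161/(1+0.3161) ≈ 0.24.

P(C) = 0.24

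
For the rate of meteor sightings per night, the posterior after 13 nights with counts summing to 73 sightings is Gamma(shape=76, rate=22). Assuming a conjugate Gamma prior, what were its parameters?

Gamma–Poisson conjugacy: posterior shape = α + Σxᵢ, posterior rate = β + n.
So α = 76 − 73 = 3 and β = 22 − 13 = 9.

Gamma(shape=3, rate=9)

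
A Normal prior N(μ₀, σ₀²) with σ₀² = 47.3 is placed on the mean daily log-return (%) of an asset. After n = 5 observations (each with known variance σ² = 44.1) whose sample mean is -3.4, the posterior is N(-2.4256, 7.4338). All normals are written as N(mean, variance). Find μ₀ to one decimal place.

With known observation variance, the Normal–Normal posterior has precision τ_n = τ₀ + n/σ² and mean μ_n = (τ₀μ₀ + (n/σ²)x̄)/τ_n.
Here τ₀ = 1/47.3 = 0.021142 and τ_data = 5/44.1 = 0.113379, so τ_n = 0.134521.
Rearranging for μ₀: μ₀ = (μ_n·τ_n − τ_data·x̄)/τ₀ = (-2.4256·0.134521 − 0.113379·-3.4) / 0.021142 = 0.059194/0.021142 ≈ 2.8.

μ₀ = 2.8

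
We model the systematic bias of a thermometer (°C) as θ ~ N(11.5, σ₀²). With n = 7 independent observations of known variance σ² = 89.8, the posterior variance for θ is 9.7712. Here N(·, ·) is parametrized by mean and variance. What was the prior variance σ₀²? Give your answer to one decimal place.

σ₀² = 41.0

For the Normal–Normal model with known σ², precisions add: τ_n = τ₀ + n/σ².
So 1/σ₀² = 1/9.7712 − 7/89.8 = 0.102342 − 0.077951 = 0.024391.
Hence σ₀² = 1/0.024391 ≈ 41.0.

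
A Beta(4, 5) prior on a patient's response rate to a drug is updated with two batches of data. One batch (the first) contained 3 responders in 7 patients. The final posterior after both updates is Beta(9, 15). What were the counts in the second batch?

Because Beta–binomial updating is additive in the counts, the combined data contributed (α_post−α_prior, β_post−β_prior) successes and failures.
Total across both batches: 9−4=5 responders, 15−5=10 non-responders.
Subtract the first batch: 5−3=2 responders and 10−4=6 non-responders.

2 responders and 6 non-responders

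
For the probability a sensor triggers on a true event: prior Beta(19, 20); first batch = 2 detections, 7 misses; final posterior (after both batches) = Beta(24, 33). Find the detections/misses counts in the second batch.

Sequential conjugate updates are equivalent to a single update on the pooled data, so total successes = posterior α − prior α and total failures = posterior β − prior β.
Total across both batches: 24−19=5 detections, 33−20=13 misses.
Subtract the first batch: 5−2=3 detections and 13−7=6 misses.

3 detections and 6 misses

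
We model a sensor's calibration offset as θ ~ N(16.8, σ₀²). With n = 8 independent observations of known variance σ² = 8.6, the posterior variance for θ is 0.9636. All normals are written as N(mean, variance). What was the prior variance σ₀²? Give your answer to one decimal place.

σ₀² = 9.3

Posterior precision equals prior precision plus data precision: 1/σ_n² = 1/σ₀² + n/σ².
So 1/σ₀² = 1/0.9636 − 8/8.6 = 1.037775 − 0.930233 = 0.107542.
Hence σ₀² = 1/0.107542 ≈ 9.3.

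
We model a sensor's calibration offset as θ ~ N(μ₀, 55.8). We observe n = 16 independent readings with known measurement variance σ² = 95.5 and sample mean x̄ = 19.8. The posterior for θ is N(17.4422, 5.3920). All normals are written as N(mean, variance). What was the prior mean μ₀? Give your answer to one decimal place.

μ₀ = -4.6

With known observation variance, the Normal–Normal posterior has precision τ_n = τ₀ + n/σ² and mean μ_n = (τ₀μ₀ + (n/σ²)x̄)/τ_n.
Here τ₀ = 1/55.8 = 0.017921 and τ_data = 16/95.5 = 0.167539, so τ_n = 0.185460.
Rearranging for μ₀: μ₀ = (μ_n·τ_n − τ_data·x̄)/τ₀ = (17.4422·0.185460 − 0.167539·19.8) / 0.017921 = -0.082442/0.017921 ≈ -4.6.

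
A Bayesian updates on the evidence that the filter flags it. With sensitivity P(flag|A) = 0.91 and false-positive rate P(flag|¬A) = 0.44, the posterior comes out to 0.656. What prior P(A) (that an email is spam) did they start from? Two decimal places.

In odds form, posterior odds = prior odds × likelihood ratio, so prior odds = posterior odds ÷ LR.
Posterior odds = 0.656/(1−0.656) = 1.9070. LR = 0.91/0.44 = 2.0682.
Prior odds = 1.9070/2.0682 = 0.9221, so P(A) = 0.9221/(1+0.9221) ≈ 0.48.

P(A) = 0.48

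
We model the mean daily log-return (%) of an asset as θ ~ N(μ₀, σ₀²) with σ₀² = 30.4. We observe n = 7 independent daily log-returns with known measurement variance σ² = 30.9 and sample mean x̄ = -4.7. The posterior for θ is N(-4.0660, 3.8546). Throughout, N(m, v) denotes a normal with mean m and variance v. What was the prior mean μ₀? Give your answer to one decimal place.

μ₀ = 0.3

With known observation variance, the Normal–Normal posterior has precision τ_n = τ₀ + n/σ² and mean μ_n = (τ₀μ₀ + (n/σ²)x̄)/τ_n.
Here τ₀ = 1/30.4 = 0.032895 and τ_data = 7/30.9 = 0.226537, so τ_n = 0.259432.
Rearranging for μ₀: μ₀ = (μ_n·τ_n − τ_data·x̄)/τ₀ = (-4.0660·0.259432 − 0.226537·-4.7) / 0.032895 = 0.009873/0.032895 ≈ 0.3.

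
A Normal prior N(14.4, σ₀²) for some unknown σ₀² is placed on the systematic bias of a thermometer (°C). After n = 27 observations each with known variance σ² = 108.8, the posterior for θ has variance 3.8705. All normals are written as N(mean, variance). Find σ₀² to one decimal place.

For the Normal–Normal model with known σ², precisions add: τ_n = τ₀ + n/σ².
So 1/σ₀² = 1/3.8705 − 27/108.8 = 0.258365 − 0.248162 = 0.010203.
Hence σ₀² = 1/0.010203 ≈ 98.0.

σ₀² = 98.0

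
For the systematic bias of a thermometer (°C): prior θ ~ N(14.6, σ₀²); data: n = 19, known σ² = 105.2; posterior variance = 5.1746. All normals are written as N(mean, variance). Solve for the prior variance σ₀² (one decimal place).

For the Normal–Normal model with known σ², precisions add: τ_n = τ₀ + n/σ².
So 1/σ₀² = 1/5.1746 − 19/105.2 = 0.193252 − 0.180608 = 0.012644.
Hence σ₀² = 1/0.012644 ≈ 79.1.

σ₀² = 79.1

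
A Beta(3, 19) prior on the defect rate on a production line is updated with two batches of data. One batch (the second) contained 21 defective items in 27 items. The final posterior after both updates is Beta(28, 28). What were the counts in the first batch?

Sequential conjugate updates are equivalent to a single update on the pooled data, so total successes = posterior α − prior α and total failures = posterior β − prior β.
Total across both batches: 28−3=25 defective items, 28−19=9 good items.
Subtract the second batch: 25−21=4 defective items and 9−6=3 good items.

4 defective items and 3 good items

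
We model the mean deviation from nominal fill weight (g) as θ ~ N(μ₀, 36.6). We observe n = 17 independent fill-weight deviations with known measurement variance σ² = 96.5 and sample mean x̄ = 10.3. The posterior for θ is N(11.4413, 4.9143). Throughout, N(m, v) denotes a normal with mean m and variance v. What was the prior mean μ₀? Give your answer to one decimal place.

μ₀ = 18.8

The posterior mean is a precision-weighted average: μ_n = (τ₀μ₀ + τ_data·x̄)/(τ₀+τ_data), with τ₀=1/σ₀² and τ_data=n/σ².
Here τ₀ = 1/36.6 = 0.027322 and τ_data = 17/96.5 = 0.176166, so τ_n = 0.203488.
Rearranging for μ₀: μ₀ = (μ_n·τ_n − τ_data·x̄)/τ₀ = (11.4413·0.203488 − 0.176166·10.3) / 0.027322 = 0.513657/0.027322 ≈ 18.8.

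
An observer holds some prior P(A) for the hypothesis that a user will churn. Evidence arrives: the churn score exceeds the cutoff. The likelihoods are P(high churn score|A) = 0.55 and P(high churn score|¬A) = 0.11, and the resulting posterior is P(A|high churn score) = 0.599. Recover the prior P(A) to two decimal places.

P(A) = 0.23

In odds form, posterior odds = prior odds × likelihood ratio, so prior odds = posterior odds ÷ LR.
Posterior odds = 0.599/(1−0.599) = 1.4938. LR = 0.55/0.11 = 5.0000.
Prior odds = 1.4938/5.0000 = 0.2988, so P(A) = 0.2988/(1+0.2988) ≈ 0.23.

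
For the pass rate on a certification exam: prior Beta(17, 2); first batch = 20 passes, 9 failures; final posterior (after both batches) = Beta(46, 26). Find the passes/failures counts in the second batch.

9 passes and 15 failures

Because Beta–binomial updating is additive in the counts, the combined data contributed (α_post−α_prior, β_post−β_prior) successes and failures.
Total across both batches: 46−17=29 passes, 26−2=24 failures.
Subtract the first batch: 29−20=9 passes and 24−9=15 failures.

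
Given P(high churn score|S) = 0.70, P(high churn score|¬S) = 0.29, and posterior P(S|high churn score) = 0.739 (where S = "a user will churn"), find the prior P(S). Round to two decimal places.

In odds form, posterior odds = prior odds × likelihood ratio, so prior odds = posterior odds ÷ LR.
Posterior odds = 0.739/(1−0.739) = 2.8314. LR = 0.70/0.29 = 2.4138.
Prior odds = 2.8314/2.4138 = 1.1730, so P(S) = 1.1730/(1+1.1730) ≈ 0.54.

P(S) = 0.54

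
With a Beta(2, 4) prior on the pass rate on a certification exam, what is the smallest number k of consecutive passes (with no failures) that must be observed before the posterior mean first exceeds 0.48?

After k passes and 0 failures the posterior is Beta(2+k, 4), with mean (2+k)/(2+4+k).
Set (2+k)/(6+k) > 0.48 and solve: k > (0.48·6 − 2)/(1 − 0.48) = 1.692.
The smallest integer exceeding 1.692 is 2, and checking k=2: (4)/(8) = 0.5000 > 0.48.

k = 2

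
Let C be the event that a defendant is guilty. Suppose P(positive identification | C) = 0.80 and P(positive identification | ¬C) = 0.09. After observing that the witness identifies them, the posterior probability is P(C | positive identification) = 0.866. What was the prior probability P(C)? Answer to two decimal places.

In odds form, posterior odds = prior odds × likelihood ratio, so prior odds = posterior odds ÷ LR.
Posterior odds = 0.866/(1−0.866) = 6.4627. LR = 0.80/0.09 = 8.8889.
Prior odds = 6.4627/8.8889 = 0.7271, so P(C) = 0.7271/(1+0.7271) ≈ 0.42.

P(C) = 0.42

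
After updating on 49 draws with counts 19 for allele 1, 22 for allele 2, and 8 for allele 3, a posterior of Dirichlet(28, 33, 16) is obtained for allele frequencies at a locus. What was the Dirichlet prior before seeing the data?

Dirichlet(9, 11, 8)

For a Dirichlet(α) prior with multinomial counts c, the posterior is Dirichlet(α + c) componentwise.
Subtract each count from the matching posterior parameter: 28−19=9, 33−22=11, 16−8=8.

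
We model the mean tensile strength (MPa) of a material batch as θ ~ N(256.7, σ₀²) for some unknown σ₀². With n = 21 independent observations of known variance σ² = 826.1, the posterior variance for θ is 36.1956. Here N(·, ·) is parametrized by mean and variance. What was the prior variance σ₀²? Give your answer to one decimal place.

σ₀² = 453.1

For the Normal–Normal model with known σ², precisions add: τ_n = τ₀ + n/σ².
So 1/σ₀² = 1/36.1956 − 21/826.1 = 0.027628 − 0.025421 = 0.002207.
Hence σ₀² = 1/0.002207 ≈ 453.1.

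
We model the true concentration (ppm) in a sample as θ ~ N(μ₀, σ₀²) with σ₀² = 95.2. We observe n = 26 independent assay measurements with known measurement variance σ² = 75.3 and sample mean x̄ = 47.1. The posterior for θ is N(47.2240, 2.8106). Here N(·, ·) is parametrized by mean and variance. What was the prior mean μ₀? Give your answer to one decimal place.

μ₀ = 51.3

The posterior mean is a precision-weighted average: μ_n = (τ₀μ₀ + τ_data·x̄)/(τ₀+τ_data), with τ₀=1/σ₀² and τ_data=n/σ².
Here τ₀ = 1/95.2 = 0.010504 and τ_data = 26/75.3 = 0.345286, so τ_n = 0.355790.
Rearranging for μ₀: μ₀ = (μ_n·τ_n − τ_data·x̄)/τ₀ = (47.2240·0.355790 − 0.345286·47.1) / 0.010504 = 0.538856/0.010504 ≈ 51.3.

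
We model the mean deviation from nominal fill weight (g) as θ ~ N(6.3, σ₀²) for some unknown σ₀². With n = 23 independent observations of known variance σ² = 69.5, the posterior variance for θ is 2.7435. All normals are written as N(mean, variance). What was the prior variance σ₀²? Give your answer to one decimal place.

For the Normal–Normal model with known σ², precisions add: τ_n = τ₀ + n/σ².
So 1/σ₀² = 1/2.7435 − 23/69.5 = 0.364498 − 0.330935 = 0.033563.
Hence σ₀² = 1/0.033563 ≈ 29.8.

σ₀² = 29.8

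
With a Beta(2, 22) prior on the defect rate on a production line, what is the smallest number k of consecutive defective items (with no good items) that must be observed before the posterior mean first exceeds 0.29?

After k defective items and 0 good items the posterior is Beta(2+k, 22), with mean (2+k)/(2+22+k).
Set (2+k)/(24+k) > 0.29 and solve: k > (0.29·24 − 2)/(1 − 0.29) = 6.986.
The smallest integer exceeding 6.986 is 7, and checking k=7: (9)/(31) = 0.2903 > 0.29.

k = 7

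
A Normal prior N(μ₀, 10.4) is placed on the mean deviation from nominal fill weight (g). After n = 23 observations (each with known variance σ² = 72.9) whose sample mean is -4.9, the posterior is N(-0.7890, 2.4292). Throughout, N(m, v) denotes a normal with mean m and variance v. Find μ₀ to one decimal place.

With known observation variance, the Normal–Normal posterior has precision τ_n = τ₀ + n/σ² and mean μ_n = (τ₀μ₀ + (n/σ²)x̄)/τ_n.
Here τ₀ = 1/10.4 = 0.096154 and τ_data = 23/72.9 = 0.315501, so τ_n = 0.411655.
Rearranging for μ₀: μ₀ = (μ_n·τ_n − τ_data·x̄)/τ₀ = (-0.7890·0.411655 − 0.315501·-4.9) / 0.096154 = 1.221159/0.096154 ≈ 12.7.

μ₀ = 12.7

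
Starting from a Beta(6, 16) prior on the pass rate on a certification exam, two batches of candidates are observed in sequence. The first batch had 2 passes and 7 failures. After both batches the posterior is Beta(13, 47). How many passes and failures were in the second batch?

Because Beta–binomial updating is additive in the counts, the combined data contributed (α_post−α_prior, β_post−β_prior) successes and failures.
Total across both batches: 13−6=7 passes, 47−16=31 failures.
Subtract the first batch: 7−2=5 passes and 31−7=24 failures.

5 passes and 24 failures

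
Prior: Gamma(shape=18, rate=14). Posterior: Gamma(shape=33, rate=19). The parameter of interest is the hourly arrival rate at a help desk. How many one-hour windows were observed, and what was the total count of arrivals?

A Gamma(α, β) prior (rate parametrization) on a Poisson rate with n observations summing to S gives posterior Gamma(α+S, β+n).
Matching: Σxᵢ = 33 − 18 = 15 and n = 19 − 14 = 5.

n = 5 one-hour windows with total 15 arrivals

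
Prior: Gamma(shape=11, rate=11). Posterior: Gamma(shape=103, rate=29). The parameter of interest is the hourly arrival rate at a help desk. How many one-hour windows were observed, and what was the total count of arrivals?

n = 18 one-hour windows with total 92 arrivals

A Gamma(α, β) prior (rate parametrization) on a Poisson rate with n observations summing to S gives posterior Gamma(α+S, β+n).
Matching: Σxᵢ = 103 − 11 = 92 and n = 29 − 11 = 18.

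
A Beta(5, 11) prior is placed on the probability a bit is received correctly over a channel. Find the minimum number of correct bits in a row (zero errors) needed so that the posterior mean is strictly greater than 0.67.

After k correct bits and 0 errors the posterior is Beta(5+k, 11), with mean (5+k)/(5+11+k).
Set (5+k)/(16+k) > 0.67 and solve: k > (0.67·16 − 5)/(1 − 0.67) = 17.333.
The smallest integer exceeding 17.333 is 18, and checking k=18: (23)/(34) = 0.6765 > 0.67.

k = 18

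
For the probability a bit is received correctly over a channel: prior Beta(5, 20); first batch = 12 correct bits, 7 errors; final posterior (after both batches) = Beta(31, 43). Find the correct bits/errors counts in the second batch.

Sequential conjugate updates are equivalent to a single update on the pooled data, so total successes = posterior α − prior α and total failures = posterior β − prior β.
Total across both batches: 31−5=26 correct bits, 43−20=23 errors.
Subtract the first batch: 26−12=14 correct bits and 23−7=16 errors.

14 correct bits and 16 errors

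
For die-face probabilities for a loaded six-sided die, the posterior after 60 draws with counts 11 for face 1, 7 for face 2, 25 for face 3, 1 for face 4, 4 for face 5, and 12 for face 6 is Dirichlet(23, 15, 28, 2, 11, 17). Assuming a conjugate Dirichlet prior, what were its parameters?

Dirichlet(12, 8, 3, 1, 7, 5)

For a Dirichlet(α) prior with multinomial counts c, the posterior is Dirichlet(α + c) componentwise.
Subtract each count from the matching posterior parameter: 23−11=12, 15−7=8, 28−25=3, 2−1=1, 11−4=7, 17−12=5.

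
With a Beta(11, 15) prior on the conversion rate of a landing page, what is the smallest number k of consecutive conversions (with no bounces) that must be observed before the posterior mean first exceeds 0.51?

k = 5

After k conversions and 0 bounces the posterior is Beta(11+k, 15), with mean (11+k)/(11+15+k).
Set (11+k)/(26+k) > 0.51 and solve: k > (0.51·26 − 11)/(1 − 0.51) = 4.612.
The smallest integer exceeding 4.612 is 5, and checking k=5: (16)/(31) = 0.5161 > 0.51.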